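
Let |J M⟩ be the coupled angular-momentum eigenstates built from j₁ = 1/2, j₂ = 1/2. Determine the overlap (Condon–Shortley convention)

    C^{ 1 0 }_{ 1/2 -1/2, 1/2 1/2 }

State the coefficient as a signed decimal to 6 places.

+0.707107

j₁+j₂−J=0  J+j₁−j₂=1  J−j₁+j₂=1  j₁+j₂+J+1=3
(j₁±m₁, j₂±m₂, J±M) = (0,1,1,0,1,1)
P² = 1/2
sum k=0..0:
  [0] +1/1 = 1
S = 1
C² = P²·S² = 1/2 ; C = +0.707107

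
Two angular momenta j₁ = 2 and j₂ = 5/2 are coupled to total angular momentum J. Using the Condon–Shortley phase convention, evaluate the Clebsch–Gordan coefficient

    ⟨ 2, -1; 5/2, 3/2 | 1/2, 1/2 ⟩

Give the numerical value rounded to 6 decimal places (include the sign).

j₁+j₂−J=4  J+j₁−j₂=0  J−j₁+j₂=1  j₁+j₂+J+1=6
(j₁±m₁, j₂±m₂, J±M) = (1,3,4,1,1,0)
P² = 48/5
sum k=3..3:
  [3] −1/6 = -1/6
S = -1/6
C² = P²·S² = 4/15 ; C = -0.516398

-0.516398  (= −√(4/15))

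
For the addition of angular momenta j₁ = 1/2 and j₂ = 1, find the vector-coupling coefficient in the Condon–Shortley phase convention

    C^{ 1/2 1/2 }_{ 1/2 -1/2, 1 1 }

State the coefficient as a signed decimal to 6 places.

-0.816497  (= −√(2/3))

j₁+j₂−J=1  J+j₁−j₂=0  J−j₁+j₂=1  j₁+j₂+J+1=3
(j₁±m₁, j₂±m₂, J±M) = (0,1,2,0,1,0)
P² = 2/3
sum k=1..1:
  [1] −1/1 = -1
S = -1
C² = P²·S² = 2/3 ; C = -0.816497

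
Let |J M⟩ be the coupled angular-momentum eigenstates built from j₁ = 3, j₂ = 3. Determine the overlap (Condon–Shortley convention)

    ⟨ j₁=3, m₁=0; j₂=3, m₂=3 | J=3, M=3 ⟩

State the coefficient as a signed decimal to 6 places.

√[7·3!3!3!/10! · 3!3!6!0!6!0!] = √(7776)
  +(−1)^3/∏(3,0,0,3,3,0)! = -1/216  (running -1/216)
⟨..|..⟩ = √(7776)·(-1/216) = -0.408248

-0.408248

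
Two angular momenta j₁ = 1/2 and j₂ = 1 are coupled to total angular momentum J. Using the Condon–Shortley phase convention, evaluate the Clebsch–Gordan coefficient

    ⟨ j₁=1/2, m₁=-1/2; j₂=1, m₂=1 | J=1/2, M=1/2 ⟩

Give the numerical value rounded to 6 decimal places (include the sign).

triangle: 1!×0!×1!/3! = 1/6
(j±m)!: 0!×1!×2!×0!×1!×0! = 2
prefactor² = (2J+1)×Δ×N² = 2/3
  k=1: −1/(1!×0!×0!×1!×0!×0!) = -1
Σ = -1  ⇒  CG² = 2/3×(-1)² = 2/3
CG = −√(2/3) = -0.816497

-0.816497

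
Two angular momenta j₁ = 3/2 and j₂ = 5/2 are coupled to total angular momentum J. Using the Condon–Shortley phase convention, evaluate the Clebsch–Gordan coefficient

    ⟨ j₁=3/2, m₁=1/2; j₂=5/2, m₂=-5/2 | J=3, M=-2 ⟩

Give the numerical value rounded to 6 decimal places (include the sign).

√[7·1!2!4!/8! · 2!1!0!5!1!5!] = √(240)
  +(−1)^0/∏(0,1,1,0,1,4)! = 1/24  (running 1/24)
⟨..|..⟩ = √(240)·(1/24) = +0.645497

+0.645497  (= +√(5/12))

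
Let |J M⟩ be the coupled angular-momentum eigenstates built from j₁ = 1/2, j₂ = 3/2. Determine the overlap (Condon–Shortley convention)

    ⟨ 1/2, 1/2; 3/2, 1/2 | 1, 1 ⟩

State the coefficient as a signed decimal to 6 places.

+0.500000

triangle: 1!·0!·2!/4! = 2/24
(j±m)!: 1!·0!·2!·1!·2!·0! = 4
prefactor² = (2J+1)·Δ·N² = 1
  k=0: +1/(0!·1!·0!·2!·0!·0!) = 1/2
Σ = 1/2  ⇒  CG² = 1·1/2² = 1/4
CG = +√(1/4) = +0.500000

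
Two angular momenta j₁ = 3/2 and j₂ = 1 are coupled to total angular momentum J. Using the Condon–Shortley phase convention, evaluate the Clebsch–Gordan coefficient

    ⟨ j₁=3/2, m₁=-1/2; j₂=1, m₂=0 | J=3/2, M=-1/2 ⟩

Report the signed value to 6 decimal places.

√[4·1!2!1!/5! · 1!2!1!1!1!2!] = √(4/15)
  +(−1)^0/∏(0,1,2,1,0,0)! = 1/2  (running 1/2)
  +(−1)^1/∏(1,0,1,0,1,1)! = -1  (running -1/2)
⟨..|..⟩ = √(4/15)·(-1/2) = -0.258199

−√(1/15) ≈ -0.258199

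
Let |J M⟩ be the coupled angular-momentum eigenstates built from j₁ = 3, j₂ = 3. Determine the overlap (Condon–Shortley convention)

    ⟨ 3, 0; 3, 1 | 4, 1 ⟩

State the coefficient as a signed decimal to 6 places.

j₁+j₂−J=2  J+j₁−j₂=4  J−j₁+j₂=4  j₁+j₂+J+1=11
(j₁±m₁, j₂±m₂, J±M) = (3,3,4,2,5,3)
P² = 124416/385
sum k=0..2:
  [0] +1/288 = 1/288
  [1] −1/24 = -1/24
  [2] +1/48 = 1/48
S = -5/288
C² = P²·S² = 15/154 ; C = -0.312094

-0.312094  (= −√(15/154))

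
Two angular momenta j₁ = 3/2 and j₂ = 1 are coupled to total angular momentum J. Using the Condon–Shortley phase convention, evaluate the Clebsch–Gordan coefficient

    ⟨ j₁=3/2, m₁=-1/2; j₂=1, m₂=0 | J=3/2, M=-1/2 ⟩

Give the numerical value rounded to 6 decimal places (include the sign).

-0.258199

√[4·1!2!1!/5! · 1!2!1!1!1!2!] = √(4/15)
  +(−1)^0/∏(0,1,2,1,0,0)! = 1/2  (running 1/2)
  +(−1)^1/∏(1,0,1,0,1,1)! = -1  (running -1/2)
⟨..|..⟩ = √(4/15)·(-1/2) = -0.258199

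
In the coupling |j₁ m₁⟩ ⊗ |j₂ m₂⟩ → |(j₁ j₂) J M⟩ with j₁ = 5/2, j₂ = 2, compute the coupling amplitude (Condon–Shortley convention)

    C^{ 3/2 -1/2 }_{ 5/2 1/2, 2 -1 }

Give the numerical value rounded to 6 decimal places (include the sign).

-0.487950

triangle: 3!*2!*1!/7! = 12/5040
(j±m)!: 3!*2!*1!*3!*1!*2! = 144
prefactor² = (2J+1)*Δ*N² = 48/35
  k=0: +1/(0!*3!*2!*1!*0!*0!) = 1/12
  k=1: −1/(1!*2!*1!*0!*1!*1!) = -1/2
Σ = -5/12  ⇒  CG² = 48/35*(-5/12)² = 5/21
CG = −√(5/21) = -0.487950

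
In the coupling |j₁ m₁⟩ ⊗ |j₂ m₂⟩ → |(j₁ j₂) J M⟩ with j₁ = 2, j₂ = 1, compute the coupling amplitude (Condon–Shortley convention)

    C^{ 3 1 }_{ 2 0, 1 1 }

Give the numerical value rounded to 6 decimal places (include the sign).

+0.632456  (= +√(2/5))

√[7·0!4!2!/7! · 2!2!2!0!4!2!] = √(128/5)
  +(−1)^0/∏(0,0,2,2,2,0)! = 1/8  (running 1/8)
⟨..|..⟩ = √(128/5)·(1/8) = +0.632456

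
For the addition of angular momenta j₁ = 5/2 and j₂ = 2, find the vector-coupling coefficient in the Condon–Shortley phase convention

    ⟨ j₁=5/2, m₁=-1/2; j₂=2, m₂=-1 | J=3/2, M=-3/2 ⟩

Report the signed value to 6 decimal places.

j₁+j₂−J=3  J+j₁−j₂=2  J−j₁+j₂=1  j₁+j₂+J+1=7
(j₁±m₁, j₂±m₂, J±M) = (2,3,1,3,0,3)
P² = 144/35
sum k=1..1:
  [1] −1/4 = -1/4
S = -1/4
C² = P²·S² = 9/35 ; C = -0.507093

-0.507093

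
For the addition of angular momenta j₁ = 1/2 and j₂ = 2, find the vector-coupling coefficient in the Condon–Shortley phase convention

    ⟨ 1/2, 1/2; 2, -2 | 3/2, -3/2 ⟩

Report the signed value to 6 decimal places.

+0.894427  (= +√(4/5))

triangle: 1!×0!×3!/5! = 6/120
(j±m)!: 1!×0!×0!×4!×0!×3! = 144
prefactor² = (2J+1)×Δ×N² = 144/5
  k=0: +1/(0!×1!×0!×0!×0!×3!) = 1/6
Σ = 1/6  ⇒  CG² = 144/5×1/6² = 4/5
CG = +√(4/5) = +0.894427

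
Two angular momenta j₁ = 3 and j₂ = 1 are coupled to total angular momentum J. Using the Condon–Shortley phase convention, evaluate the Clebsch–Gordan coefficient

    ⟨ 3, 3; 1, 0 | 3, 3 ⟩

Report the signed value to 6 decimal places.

triangle: 1!*5!*1!/8! = 120/40320
(j±m)!: 6!*0!*1!*1!*6!*0! = 518400
prefactor² = (2J+1)*Δ*N² = 10800
  k=0: +1/(0!*1!*0!*1!*5!*0!) = 1/120
Σ = 1/120  ⇒  CG² = 10800*1/120² = 3/4
CG = +√(3/4) = +0.866025

+√(3/4) = +0.866025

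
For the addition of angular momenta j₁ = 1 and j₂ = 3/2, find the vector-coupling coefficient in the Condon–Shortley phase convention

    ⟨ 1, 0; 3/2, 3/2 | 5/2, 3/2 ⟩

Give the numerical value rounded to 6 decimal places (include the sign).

+√(2/5) = +0.632456

j₁+j₂−J=0  J+j₁−j₂=2  J−j₁+j₂=3  j₁+j₂+J+1=6
(j₁±m₁, j₂±m₂, J±M) = (1,1,3,0,4,1)
P² = 72/5
sum k=0..0:
  [0] +1/6 = 1/6
S = 1/6
C² = P²·S² = 2/5 ; C = +0.632456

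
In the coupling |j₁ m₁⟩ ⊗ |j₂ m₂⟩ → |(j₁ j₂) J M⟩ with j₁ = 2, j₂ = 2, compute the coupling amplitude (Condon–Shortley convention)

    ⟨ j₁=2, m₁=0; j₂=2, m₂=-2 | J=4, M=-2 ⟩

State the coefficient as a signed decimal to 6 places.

√[9·0!4!4!/9! · 2!2!0!4!2!6!] = √(13824/7)
  +(−1)^0/∏(0,0,2,0,2,4)! = 1/96  (running 1/96)
⟨..|..⟩ = √(13824/7)·(1/96) = +0.462910

+√(3/14) = +0.462910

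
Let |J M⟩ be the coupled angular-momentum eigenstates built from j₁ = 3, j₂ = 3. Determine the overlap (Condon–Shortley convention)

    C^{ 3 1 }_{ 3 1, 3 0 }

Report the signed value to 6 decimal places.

√[7·3!3!3!/10! · 4!2!3!3!4!2!] = √(864/25)
  +(−1)^0/∏(0,3,2,3,1,0)! = 1/72  (running 1/72)
  +(−1)^1/∏(1,2,1,2,2,1)! = -1/8  (running -1/9)
  +(−1)^2/∏(2,1,0,1,3,2)! = 1/24  (running -5/72)
⟨..|..⟩ = √(864/25)·(-5/72) = -0.408248

−√(1/6) = -0.408248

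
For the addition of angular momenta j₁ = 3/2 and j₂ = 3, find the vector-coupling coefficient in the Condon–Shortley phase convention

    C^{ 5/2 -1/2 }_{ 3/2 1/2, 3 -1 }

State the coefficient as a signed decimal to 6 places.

triangle: 2!·1!·4!/8! = 48/40320
(j±m)!: 2!·1!·2!·4!·2!·3! = 1152
prefactor² = (2J+1)·Δ·N² = 288/35
  k=0: +1/(0!·2!·1!·2!·0!·2!) = 1/8
  k=1: −1/(1!·1!·0!·1!·1!·3!) = -1/6
Σ = -1/24  ⇒  CG² = 288/35·(-1/24)² = 1/70
CG = −√(1/70) = -0.119523

-0.119523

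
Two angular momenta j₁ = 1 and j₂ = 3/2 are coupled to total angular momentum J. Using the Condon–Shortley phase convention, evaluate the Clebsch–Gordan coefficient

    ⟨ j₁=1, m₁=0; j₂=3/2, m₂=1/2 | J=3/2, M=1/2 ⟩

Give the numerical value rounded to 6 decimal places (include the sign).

triangle: 1!*1!*2!/5! = 2/120
(j±m)!: 1!*1!*2!*1!*2!*1! = 4
prefactor² = (2J+1)*Δ*N² = 4/15
  k=0: +1/(0!*1!*1!*2!*0!*0!) = 1/2
  k=1: −1/(1!*0!*0!*1!*1!*1!) = -1
Σ = -1/2  ⇒  CG² = 4/15*(-1/2)² = 1/15
CG = −√(1/15) = -0.258199

−√(1/15) ≈ -0.258199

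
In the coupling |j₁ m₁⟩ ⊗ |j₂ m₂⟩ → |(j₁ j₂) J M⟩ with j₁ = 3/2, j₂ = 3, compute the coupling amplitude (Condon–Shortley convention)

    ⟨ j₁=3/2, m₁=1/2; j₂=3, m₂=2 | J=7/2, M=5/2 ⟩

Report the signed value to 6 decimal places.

√[8·1!2!5!/9! · 2!1!5!1!6!1!] = √(6400/7)
  +(−1)^0/∏(0,1,1,5,1,0)! = 1/120  (running 1/120)
  +(−1)^1/∏(1,0,0,4,2,1)! = -1/48  (running -1/80)
⟨..|..⟩ = √(6400/7)·(-1/80) = -0.377964

−√(1/7) ≈ -0.377964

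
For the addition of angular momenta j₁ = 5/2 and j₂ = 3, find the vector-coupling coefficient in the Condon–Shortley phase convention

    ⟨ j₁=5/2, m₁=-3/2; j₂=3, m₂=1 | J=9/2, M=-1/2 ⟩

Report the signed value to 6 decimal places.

j₁+j₂−J=1  J+j₁−j₂=4  J−j₁+j₂=5  j₁+j₂+J+1=11
(j₁±m₁, j₂±m₂, J±M) = (1,4,4,2,4,5)
P² = 184320/77
sum k=0..1:
  [0] +1/576 = 1/576
  [1] −1/72 = -1/72
S = -7/576
C² = P²·S² = 35/99 ; C = -0.594588

-0.594588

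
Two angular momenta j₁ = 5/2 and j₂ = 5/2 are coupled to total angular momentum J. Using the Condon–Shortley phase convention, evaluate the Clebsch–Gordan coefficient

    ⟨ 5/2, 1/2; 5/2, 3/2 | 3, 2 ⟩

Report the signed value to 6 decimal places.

√[7·2!3!3!/9! · 3!2!4!1!5!1!] = √(48)
  +(−1)^1/∏(1,1,1,3,2,0)! = -1/12  (running -1/12)
  +(−1)^2/∏(2,0,0,2,3,1)! = 1/24  (running -1/24)
⟨..|..⟩ = √(48)·(-1/24) = -0.288675

-0.288675  (= −√(1/12))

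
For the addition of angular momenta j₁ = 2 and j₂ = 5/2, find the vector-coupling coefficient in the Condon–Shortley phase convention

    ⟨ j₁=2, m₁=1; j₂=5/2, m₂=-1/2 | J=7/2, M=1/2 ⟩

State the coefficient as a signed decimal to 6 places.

triangle: 1!·3!·4!/9! = 144/362880
(j±m)!: 3!·1!·2!·3!·4!·3! = 10368
prefactor² = (2J+1)·Δ·N² = 1152/35
  k=0: +1/(0!·1!·1!·2!·2!·2!) = 1/8
  k=1: −1/(1!·0!·0!·1!·3!·3!) = -1/36
Σ = 7/72  ⇒  CG² = 1152/35·7/72² = 14/45
CG = +√(14/45) = +0.557773

+√(14/45) = +0.557773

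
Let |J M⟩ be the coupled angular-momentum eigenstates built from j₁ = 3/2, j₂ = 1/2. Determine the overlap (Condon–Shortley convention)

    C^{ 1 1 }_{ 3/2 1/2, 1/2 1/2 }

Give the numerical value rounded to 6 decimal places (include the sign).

j₁+j₂−J=1  J+j₁−j₂=2  J−j₁+j₂=0  j₁+j₂+J+1=4
(j₁±m₁, j₂±m₂, J±M) = (2,1,1,0,2,0)
P² = 1
sum k=1..1:
  [1] −1/2 = -1/2
S = -1/2
C² = P²·S² = 1/4 ; C = -0.500000

-0.500000  (= −√(1/4))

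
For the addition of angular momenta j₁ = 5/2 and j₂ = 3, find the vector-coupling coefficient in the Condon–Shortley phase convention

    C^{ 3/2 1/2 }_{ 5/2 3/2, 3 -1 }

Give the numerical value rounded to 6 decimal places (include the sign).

−√(7/30) ≈ -0.483046

j₁+j₂−J=4  J+j₁−j₂=1  J−j₁+j₂=2  j₁+j₂+J+1=8
(j₁±m₁, j₂±m₂, J±M) = (4,1,2,4,2,1)
P² = 384/35
sum k=0..1:
  [0] +1/48 = 1/48
  [1] −1/6 = -1/6
S = -7/48
C² = P²·S² = 7/30 ; C = -0.483046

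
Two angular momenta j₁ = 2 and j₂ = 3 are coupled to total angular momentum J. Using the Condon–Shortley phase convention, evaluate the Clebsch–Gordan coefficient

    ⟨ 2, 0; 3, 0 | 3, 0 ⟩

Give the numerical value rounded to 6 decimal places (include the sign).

-0.516398  (= −√(4/15))

triangle: 2!·2!·4!/9! = 96/362880
(j±m)!: 2!·2!·3!·3!·3!·3! = 5184
prefactor² = (2J+1)·Δ·N² = 48/5
  k=0: +1/(0!·2!·2!·3!·0!·1!) = 1/24
  k=1: −1/(1!·1!·1!·2!·1!·2!) = -1/4
  k=2: +1/(2!·0!·0!·1!·2!·3!) = 1/24
Σ = -1/6  ⇒  CG² = 48/5·(-1/6)² = 4/15
CG = −√(4/15) = -0.516398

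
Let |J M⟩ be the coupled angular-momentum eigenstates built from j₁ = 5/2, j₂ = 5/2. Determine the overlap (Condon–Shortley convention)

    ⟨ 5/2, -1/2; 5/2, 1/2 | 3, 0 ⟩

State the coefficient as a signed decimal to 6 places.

triangle: 2!*3!*3!/9! = 72/362880
(j±m)!: 2!*3!*3!*2!*3!*3! = 5184
prefactor² = (2J+1)*Δ*N² = 36/5
  k=0: +1/(0!*2!*3!*3!*0!*0!) = 1/72
  k=1: −1/(1!*1!*2!*2!*1!*1!) = -1/4
  k=2: +1/(2!*0!*1!*1!*2!*2!) = 1/8
Σ = -1/9  ⇒  CG² = 36/5*(-1/9)² = 4/45
CG = −√(4/45) = -0.298142

−√(4/45) = -0.298142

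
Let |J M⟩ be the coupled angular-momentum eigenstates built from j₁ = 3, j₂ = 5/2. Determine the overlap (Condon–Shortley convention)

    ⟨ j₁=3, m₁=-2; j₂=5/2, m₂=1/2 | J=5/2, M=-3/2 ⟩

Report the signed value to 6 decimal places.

+0.267261  (= +√(1/14))

j₁+j₂−J=3  J+j₁−j₂=3  J−j₁+j₂=2  j₁+j₂+J+1=9
(j₁±m₁, j₂±m₂, J±M) = (1,5,3,2,1,4)
P² = 288/7
sum k=2..3:
  [2] +1/12 = 1/12
  [3] −1/24 = -1/24
S = 1/24
C² = P²·S² = 1/14 ; C = +0.267261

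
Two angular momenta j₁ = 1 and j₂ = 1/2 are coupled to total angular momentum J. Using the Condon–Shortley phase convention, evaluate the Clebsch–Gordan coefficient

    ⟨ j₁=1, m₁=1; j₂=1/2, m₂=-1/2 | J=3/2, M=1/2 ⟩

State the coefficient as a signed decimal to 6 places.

triangle: 0!×2!×1!/4! = 2/24
(j±m)!: 2!×0!×0!×1!×2!×1! = 4
prefactor² = (2J+1)×Δ×N² = 4/3
  k=0: +1/(0!×0!×0!×0!×2!×1!) = 1/2
Σ = 1/2  ⇒  CG² = 4/3×1/2² = 1/3
CG = +√(1/3) = +0.577350

+0.577350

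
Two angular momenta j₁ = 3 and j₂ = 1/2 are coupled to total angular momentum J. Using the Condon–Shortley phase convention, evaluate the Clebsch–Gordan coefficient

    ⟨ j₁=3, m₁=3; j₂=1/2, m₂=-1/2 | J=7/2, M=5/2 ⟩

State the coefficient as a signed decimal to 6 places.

√[8·0!6!1!/8! · 6!0!0!1!6!1!] = √(518400/7)
  +(−1)^0/∏(0,0,0,0,6,1)! = 1/720  (running 1/720)
⟨..|..⟩ = √(518400/7)·(1/720) = +0.377964

+√(1/7) ≈ +0.377964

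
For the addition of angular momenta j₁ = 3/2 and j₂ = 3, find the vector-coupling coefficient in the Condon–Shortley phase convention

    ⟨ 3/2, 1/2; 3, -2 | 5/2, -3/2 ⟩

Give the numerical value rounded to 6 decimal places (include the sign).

+0.267261

j₁+j₂−J=2  J+j₁−j₂=1  J−j₁+j₂=4  j₁+j₂+J+1=8
(j₁±m₁, j₂±m₂, J±M) = (2,1,1,5,1,4)
P² = 288/7
sum k=0..1:
  [0] +1/12 = 1/12
  [1] −1/24 = -1/24
S = 1/24
C² = P²·S² = 1/14 ; C = +0.267261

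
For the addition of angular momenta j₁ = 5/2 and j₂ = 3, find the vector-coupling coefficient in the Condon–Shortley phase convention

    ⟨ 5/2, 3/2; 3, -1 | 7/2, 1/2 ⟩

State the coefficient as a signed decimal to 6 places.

+√(8/63) = +0.356348

triangle: 2!×3!×4!/10! = 288/3628800
(j±m)!: 4!×1!×2!×4!×4!×3! = 165888
prefactor² = (2J+1)×Δ×N² = 18432/175
  k=0: +1/(0!×2!×1!×2!×2!×2!) = 1/16
  k=1: −1/(1!×1!×0!×1!×3!×3!) = -1/36
Σ = 5/144  ⇒  CG² = 18432/175×5/144² = 8/63
CG = +√(8/63) = +0.356348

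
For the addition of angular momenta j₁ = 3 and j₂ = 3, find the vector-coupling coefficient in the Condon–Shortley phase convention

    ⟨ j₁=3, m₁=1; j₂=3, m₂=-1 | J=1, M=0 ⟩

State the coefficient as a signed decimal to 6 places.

triangle: 5!·1!·1!/8! = 120/40320
(j±m)!: 4!·2!·2!·4!·1!·1! = 2304
prefactor² = (2J+1)·Δ·N² = 144/7
  k=1: −1/(1!·4!·1!·1!·0!·0!) = -1/24
  k=2: +1/(2!·3!·0!·0!·1!·1!) = 1/12
Σ = 1/24  ⇒  CG² = 144/7·1/24² = 1/28
CG = +√(1/28) = +0.188982

+0.188982  (= +√(1/28))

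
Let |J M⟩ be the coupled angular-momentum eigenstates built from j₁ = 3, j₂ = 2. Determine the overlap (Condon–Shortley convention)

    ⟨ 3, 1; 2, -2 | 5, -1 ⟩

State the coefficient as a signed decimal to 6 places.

j₁+j₂−J=0  J+j₁−j₂=6  J−j₁+j₂=4  j₁+j₂+J+1=11
(j₁±m₁, j₂±m₂, J±M) = (4,2,0,4,4,6)
P² = 663552/7
sum k=0..0:
  [0] +1/1152 = 1/1152
S = 1/1152
C² = P²·S² = 1/14 ; C = +0.267261

+√(1/14) = +0.267261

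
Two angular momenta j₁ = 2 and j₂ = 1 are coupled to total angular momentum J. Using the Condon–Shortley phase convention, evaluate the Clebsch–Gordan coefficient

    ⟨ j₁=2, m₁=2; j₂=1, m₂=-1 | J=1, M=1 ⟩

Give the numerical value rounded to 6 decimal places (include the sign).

j₁+j₂−J=2  J+j₁−j₂=2  J−j₁+j₂=0  j₁+j₂+J+1=5
(j₁±m₁, j₂±m₂, J±M) = (4,0,0,2,2,0)
P² = 48/5
sum k=0..0:
  [0] +1/4 = 1/4
S = 1/4
C² = P²·S² = 3/5 ; C = +0.774597

+√(3/5) ≈ +0.774597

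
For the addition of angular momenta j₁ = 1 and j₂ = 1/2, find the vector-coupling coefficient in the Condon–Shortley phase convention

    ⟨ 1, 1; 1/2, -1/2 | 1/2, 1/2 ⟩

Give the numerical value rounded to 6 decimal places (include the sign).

+0.816497  (= +√(2/3))

triangle: 1!·1!·0!/3! = 1/6
(j±m)!: 2!·0!·0!·1!·1!·0! = 2
prefactor² = (2J+1)·Δ·N² = 2/3
  k=0: +1/(0!·1!·0!·0!·1!·0!) = 1
Σ = 1  ⇒  CG² = 2/3·1² = 2/3
CG = +√(2/3) = +0.816497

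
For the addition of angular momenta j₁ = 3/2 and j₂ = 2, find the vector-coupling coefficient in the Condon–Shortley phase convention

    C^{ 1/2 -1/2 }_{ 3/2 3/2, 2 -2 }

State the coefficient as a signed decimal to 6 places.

√[2·3!0!1!/5! · 3!0!0!4!0!1!] = √(72/5)
  +(−1)^0/∏(0,3,0,0,0,1)! = 1/6  (running 1/6)
⟨..|..⟩ = √(72/5)·(1/6) = +0.632456

+0.632456  (= +√(2/5))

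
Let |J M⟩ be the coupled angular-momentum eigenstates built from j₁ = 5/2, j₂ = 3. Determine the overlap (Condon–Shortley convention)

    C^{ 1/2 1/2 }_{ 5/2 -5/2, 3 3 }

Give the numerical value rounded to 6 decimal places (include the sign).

√[2·5!0!1!/7! · 0!5!6!0!1!0!] = √(28800/7)
  +(−1)^5/∏(5,0,0,1,0,0)! = -1/120  (running -1/120)
⟨..|..⟩ = √(28800/7)·(-1/120) = -0.534522

-0.534522  (= −√(2/7))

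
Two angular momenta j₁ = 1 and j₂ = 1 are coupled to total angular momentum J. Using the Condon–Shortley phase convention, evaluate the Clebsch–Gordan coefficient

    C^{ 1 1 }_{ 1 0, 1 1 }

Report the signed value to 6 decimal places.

j₁+j₂−J=1  J+j₁−j₂=1  J−j₁+j₂=1  j₁+j₂+J+1=4
(j₁±m₁, j₂±m₂, J±M) = (1,1,2,0,2,0)
P² = 1/2
sum k=1..1:
  [1] −1/1 = -1
S = -1
C² = P²·S² = 1/2 ; C = -0.707107

−√(1/2) ≈ -0.707107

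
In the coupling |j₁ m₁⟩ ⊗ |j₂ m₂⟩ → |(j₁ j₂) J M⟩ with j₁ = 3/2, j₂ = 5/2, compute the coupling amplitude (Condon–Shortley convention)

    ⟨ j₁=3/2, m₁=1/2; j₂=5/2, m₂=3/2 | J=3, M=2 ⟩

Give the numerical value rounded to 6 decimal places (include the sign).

-0.288675  (= −√(1/12))

j₁+j₂−J=1  J+j₁−j₂=2  J−j₁+j₂=4  j₁+j₂+J+1=8
(j₁±m₁, j₂±m₂, J±M) = (2,1,4,1,5,1)
P² = 48
sum k=0..1:
  [0] +1/24 = 1/24
  [1] −1/12 = -1/12
S = -1/24
C² = P²·S² = 1/12 ; C = -0.288675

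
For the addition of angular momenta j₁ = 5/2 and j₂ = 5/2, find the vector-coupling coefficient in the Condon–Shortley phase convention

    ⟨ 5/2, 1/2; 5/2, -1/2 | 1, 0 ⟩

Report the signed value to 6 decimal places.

+√(1/70) ≈ +0.119523

√[3·4!1!1!/7! · 3!2!2!3!1!1!] = √(72/35)
  +(−1)^1/∏(1,3,1,1,0,0)! = -1/6  (running -1/6)
  +(−1)^2/∏(2,2,0,0,1,1)! = 1/4  (running 1/12)
⟨..|..⟩ = √(72/35)·(1/12) = +0.119523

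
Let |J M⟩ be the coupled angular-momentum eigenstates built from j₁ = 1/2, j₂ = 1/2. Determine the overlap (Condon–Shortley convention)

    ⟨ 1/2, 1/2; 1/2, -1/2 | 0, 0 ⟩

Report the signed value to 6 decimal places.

+0.707107  (= +√(1/2))

√[1·1!0!0!/2! · 1!0!0!1!0!0!] = √(1/2)
  +(−1)^0/∏(0,1,0,0,0,0)! = 1  (running 1)
⟨..|..⟩ = √(1/2)·(1) = +0.707107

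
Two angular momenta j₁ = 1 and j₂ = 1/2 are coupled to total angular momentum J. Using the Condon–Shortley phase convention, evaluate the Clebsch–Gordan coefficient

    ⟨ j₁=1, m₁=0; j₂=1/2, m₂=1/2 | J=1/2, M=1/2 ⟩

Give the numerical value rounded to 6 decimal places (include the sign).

−√(1/3) = -0.577350

triangle: 1!*1!*0!/3! = 1/6
(j±m)!: 1!*1!*1!*0!*1!*0! = 1
prefactor² = (2J+1)*Δ*N² = 1/3
  k=1: −1/(1!*0!*0!*0!*1!*0!) = -1
Σ = -1  ⇒  CG² = 1/3*(-1)² = 1/3
CG = −√(1/3) = -0.577350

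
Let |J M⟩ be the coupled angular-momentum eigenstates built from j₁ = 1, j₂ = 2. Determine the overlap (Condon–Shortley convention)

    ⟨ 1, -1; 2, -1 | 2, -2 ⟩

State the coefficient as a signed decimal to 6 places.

√[5·1!1!3!/6! · 0!2!1!3!0!4!] = √(12)
  +(−1)^1/∏(1,0,1,0,0,3)! = -1/6  (running -1/6)
⟨..|..⟩ = √(12)·(-1/6) = -0.577350

-0.577350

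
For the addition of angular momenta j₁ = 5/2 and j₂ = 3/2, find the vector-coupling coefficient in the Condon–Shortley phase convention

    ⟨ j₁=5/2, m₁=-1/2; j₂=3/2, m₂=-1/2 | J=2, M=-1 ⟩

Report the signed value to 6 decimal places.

−√(25/84) ≈ -0.545545

√[5·2!3!1!/7! · 2!3!1!2!1!3!] = √(12/7)
  +(−1)^0/∏(0,2,3,1,0,0)! = 1/12  (running 1/12)
  +(−1)^1/∏(1,1,2,0,1,1)! = -1/2  (running -5/12)
⟨..|..⟩ = √(12/7)·(-5/12) = -0.545545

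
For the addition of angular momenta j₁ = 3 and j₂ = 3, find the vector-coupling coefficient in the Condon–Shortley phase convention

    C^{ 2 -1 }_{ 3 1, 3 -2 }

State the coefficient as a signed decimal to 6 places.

j₁+j₂−J=4  J+j₁−j₂=2  J−j₁+j₂=2  j₁+j₂+J+1=9
(j₁±m₁, j₂±m₂, J±M) = (4,2,1,5,1,3)
P² = 320/7
sum k=0..1:
  [0] +1/48 = 1/48
  [1] −1/12 = -1/12
S = -1/16
C² = P²·S² = 5/28 ; C = -0.422577

-0.422577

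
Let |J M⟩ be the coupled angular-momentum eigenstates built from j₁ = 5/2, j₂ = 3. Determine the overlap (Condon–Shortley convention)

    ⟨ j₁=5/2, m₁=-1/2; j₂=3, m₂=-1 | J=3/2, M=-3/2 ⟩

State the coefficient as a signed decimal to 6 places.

j₁+j₂−J=4  J+j₁−j₂=1  J−j₁+j₂=2  j₁+j₂+J+1=8
(j₁±m₁, j₂±m₂, J±M) = (2,3,2,4,0,3)
P² = 576/35
sum k=2..2:
  [2] +1/8 = 1/8
S = 1/8
C² = P²·S² = 9/35 ; C = +0.507093

+0.507093  (= +√(9/35))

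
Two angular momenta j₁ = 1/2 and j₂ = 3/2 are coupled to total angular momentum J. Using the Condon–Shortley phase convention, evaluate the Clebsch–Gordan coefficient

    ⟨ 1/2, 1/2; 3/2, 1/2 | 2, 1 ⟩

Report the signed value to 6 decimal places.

j₁+j₂−J=0  J+j₁−j₂=1  J−j₁+j₂=3  j₁+j₂+J+1=5
(j₁±m₁, j₂±m₂, J±M) = (1,0,2,1,3,1)
P² = 3
sum k=0..0:
  [0] +1/2 = 1/2
S = 1/2
C² = P²·S² = 3/4 ; C = +0.866025

+0.866025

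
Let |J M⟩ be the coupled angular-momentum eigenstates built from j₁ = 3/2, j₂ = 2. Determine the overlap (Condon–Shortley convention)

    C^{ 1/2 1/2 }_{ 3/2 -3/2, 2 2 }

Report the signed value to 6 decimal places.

√[2·3!0!1!/5! · 0!3!4!0!1!0!] = √(72/5)
  +(−1)^3/∏(3,0,0,1,0,0)! = -1/6  (running -1/6)
⟨..|..⟩ = √(72/5)·(-1/6) = -0.632456

-0.632456  (= −√(2/5))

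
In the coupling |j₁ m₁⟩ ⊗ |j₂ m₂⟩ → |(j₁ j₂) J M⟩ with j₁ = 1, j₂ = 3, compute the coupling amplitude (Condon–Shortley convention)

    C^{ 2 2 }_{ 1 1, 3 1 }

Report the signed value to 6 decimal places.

+√(1/21) ≈ +0.218218

j₁+j₂−J=2  J+j₁−j₂=0  J−j₁+j₂=4  j₁+j₂+J+1=7
(j₁±m₁, j₂±m₂, J±M) = (2,0,4,2,4,0)
P² = 768/7
sum k=0..0:
  [0] +1/48 = 1/48
S = 1/48
C² = P²·S² = 1/21 ; C = +0.218218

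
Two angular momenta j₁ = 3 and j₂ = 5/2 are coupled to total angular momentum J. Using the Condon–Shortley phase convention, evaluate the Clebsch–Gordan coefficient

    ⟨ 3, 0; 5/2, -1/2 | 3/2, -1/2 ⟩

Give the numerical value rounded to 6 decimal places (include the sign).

+√(4/35) ≈ +0.338062

√[4·4!2!1!/8! · 3!3!2!3!1!2!] = √(144/35)
  +(−1)^1/∏(1,3,2,1,0,0)! = -1/12  (running -1/12)
  +(−1)^2/∏(2,2,1,0,1,1)! = 1/4  (running 1/6)
⟨..|..⟩ = √(144/35)·(1/6) = +0.338062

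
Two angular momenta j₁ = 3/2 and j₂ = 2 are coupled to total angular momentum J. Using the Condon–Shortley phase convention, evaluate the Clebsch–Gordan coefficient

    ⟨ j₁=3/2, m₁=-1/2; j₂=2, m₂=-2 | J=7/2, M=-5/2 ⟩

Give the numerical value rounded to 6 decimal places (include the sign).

+√(3/7) = +0.654654

triangle: 0!×3!×4!/8! = 144/40320
(j±m)!: 1!×2!×0!×4!×1!×6! = 34560
prefactor² = (2J+1)×Δ×N² = 6912/7
  k=0: +1/(0!×0!×2!×0!×1!×4!) = 1/48
Σ = 1/48  ⇒  CG² = 6912/7×1/48² = 3/7
CG = +√(3/7) = +0.654654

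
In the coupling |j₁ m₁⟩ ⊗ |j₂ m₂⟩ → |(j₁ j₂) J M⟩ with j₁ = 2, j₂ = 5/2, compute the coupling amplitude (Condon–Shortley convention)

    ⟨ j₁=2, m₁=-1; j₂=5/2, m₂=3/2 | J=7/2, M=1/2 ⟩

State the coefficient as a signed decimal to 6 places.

√[8·1!3!4!/9! · 1!3!4!1!4!3!] = √(2304/35)
  +(−1)^0/∏(0,1,3,4,0,0)! = 1/144  (running 1/144)
  +(−1)^1/∏(1,0,2,3,1,1)! = -1/12  (running -11/144)
⟨..|..⟩ = √(2304/35)·(-11/144) = -0.619780

−√(121/315) ≈ -0.619780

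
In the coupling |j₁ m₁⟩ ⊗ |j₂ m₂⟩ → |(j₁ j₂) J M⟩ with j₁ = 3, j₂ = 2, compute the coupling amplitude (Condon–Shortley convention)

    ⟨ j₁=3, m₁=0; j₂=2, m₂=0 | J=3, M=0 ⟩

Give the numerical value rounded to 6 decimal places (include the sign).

triangle: 2!·4!·2!/9! = 96/362880
(j±m)!: 3!·3!·2!·2!·3!·3! = 5184
prefactor² = (2J+1)·Δ·N² = 48/5
  k=0: +1/(0!·2!·3!·2!·1!·0!) = 1/24
  k=1: −1/(1!·1!·2!·1!·2!·1!) = -1/4
  k=2: +1/(2!·0!·1!·0!·3!·2!) = 1/24
Σ = -1/6  ⇒  CG² = 48/5·(-1/6)² = 4/15
CG = −√(4/15) = -0.516398

-0.516398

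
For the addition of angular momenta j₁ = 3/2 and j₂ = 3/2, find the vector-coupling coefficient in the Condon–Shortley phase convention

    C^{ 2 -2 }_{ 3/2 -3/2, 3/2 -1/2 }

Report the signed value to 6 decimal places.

j₁+j₂−J=1  J+j₁−j₂=2  J−j₁+j₂=2  j₁+j₂+J+1=6
(j₁±m₁, j₂±m₂, J±M) = (0,3,1,2,0,4)
P² = 8
sum k=1..1:
  [1] −1/4 = -1/4
S = -1/4
C² = P²·S² = 1/2 ; C = -0.707107

-0.707107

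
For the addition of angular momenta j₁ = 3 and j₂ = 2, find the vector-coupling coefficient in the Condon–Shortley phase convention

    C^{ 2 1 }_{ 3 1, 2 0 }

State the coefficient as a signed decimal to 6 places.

√[5·3!3!1!/8! · 4!2!2!2!3!1!] = √(36/7)
  +(−1)^1/∏(1,2,1,1,2,0)! = -1/4  (running -1/4)
  +(−1)^2/∏(2,1,0,0,3,1)! = 1/12  (running -1/6)
⟨..|..⟩ = √(36/7)·(-1/6) = -0.377964

−√(1/7) = -0.377964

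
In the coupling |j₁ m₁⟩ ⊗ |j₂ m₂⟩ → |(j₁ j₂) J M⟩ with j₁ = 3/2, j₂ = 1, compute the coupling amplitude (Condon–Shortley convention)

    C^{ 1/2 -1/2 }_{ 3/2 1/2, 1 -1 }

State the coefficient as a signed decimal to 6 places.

+0.408248  (= +√(1/6))

j₁+j₂−J=2  J+j₁−j₂=1  J−j₁+j₂=0  j₁+j₂+J+1=4
(j₁±m₁, j₂±m₂, J±M) = (2,1,0,2,0,1)
P² = 2/3
sum k=0..0:
  [0] +1/2 = 1/2
S = 1/2
C² = P²·S² = 1/6 ; C = +0.408248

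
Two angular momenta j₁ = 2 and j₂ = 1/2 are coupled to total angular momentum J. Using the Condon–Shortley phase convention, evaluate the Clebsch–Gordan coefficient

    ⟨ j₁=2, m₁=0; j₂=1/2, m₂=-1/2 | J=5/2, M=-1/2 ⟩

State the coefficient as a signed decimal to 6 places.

+0.774597  (= +√(3/5))

j₁+j₂−J=0  J+j₁−j₂=4  J−j₁+j₂=1  j₁+j₂+J+1=6
(j₁±m₁, j₂±m₂, J±M) = (2,2,0,1,2,3)
P² = 48/5
sum k=0..0:
  [0] +1/4 = 1/4
S = 1/4
C² = P²·S² = 3/5 ; C = +0.774597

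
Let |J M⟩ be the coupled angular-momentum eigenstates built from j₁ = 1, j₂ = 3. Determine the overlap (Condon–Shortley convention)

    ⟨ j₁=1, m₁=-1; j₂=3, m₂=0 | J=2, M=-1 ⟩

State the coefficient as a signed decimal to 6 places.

triangle: 2!·0!·4!/7! = 48/5040
(j±m)!: 0!·2!·3!·3!·1!·3! = 432
prefactor² = (2J+1)·Δ·N² = 144/7
  k=2: +1/(2!·0!·0!·1!·0!·3!) = 1/12
Σ = 1/12  ⇒  CG² = 144/7·1/12² = 1/7
CG = +√(1/7) = +0.377964

+0.377964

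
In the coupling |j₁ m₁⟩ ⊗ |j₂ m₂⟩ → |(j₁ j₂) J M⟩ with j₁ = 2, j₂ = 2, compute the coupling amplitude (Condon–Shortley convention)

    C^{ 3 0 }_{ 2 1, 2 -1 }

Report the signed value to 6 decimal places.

√[7·1!3!3!/8! · 3!1!1!3!3!3!] = √(81/10)
  +(−1)^0/∏(0,1,1,1,2,2)! = 1/4  (running 1/4)
  +(−1)^1/∏(1,0,0,0,3,3)! = -1/36  (running 2/9)
⟨..|..⟩ = √(81/10)·(2/9) = +0.632456

+0.632456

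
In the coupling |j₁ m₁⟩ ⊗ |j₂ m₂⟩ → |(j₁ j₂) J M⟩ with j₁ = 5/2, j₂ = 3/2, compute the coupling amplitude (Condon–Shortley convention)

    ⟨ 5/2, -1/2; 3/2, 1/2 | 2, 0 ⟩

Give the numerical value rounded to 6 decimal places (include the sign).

−√(1/14) ≈ -0.267261

j₁+j₂−J=2  J+j₁−j₂=3  J−j₁+j₂=1  j₁+j₂+J+1=7
(j₁±m₁, j₂±m₂, J±M) = (2,3,2,1,2,2)
P² = 8/7
sum k=1..2:
  [1] −1/2 = -1/2
  [2] +1/4 = 1/4
S = -1/4
C² = P²·S² = 1/14 ; C = -0.267261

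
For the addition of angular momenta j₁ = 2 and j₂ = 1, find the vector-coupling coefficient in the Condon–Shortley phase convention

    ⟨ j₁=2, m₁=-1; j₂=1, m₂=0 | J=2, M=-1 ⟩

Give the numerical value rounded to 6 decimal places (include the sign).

-0.408248  (= −√(1/6))

j₁+j₂−J=1  J+j₁−j₂=3  J−j₁+j₂=1  j₁+j₂+J+1=6
(j₁±m₁, j₂±m₂, J±M) = (1,3,1,1,1,3)
P² = 3/2
sum k=0..1:
  [0] +1/6 = 1/6
  [1] −1/2 = -1/2
S = -1/3
C² = P²·S² = 1/6 ; C = -0.408248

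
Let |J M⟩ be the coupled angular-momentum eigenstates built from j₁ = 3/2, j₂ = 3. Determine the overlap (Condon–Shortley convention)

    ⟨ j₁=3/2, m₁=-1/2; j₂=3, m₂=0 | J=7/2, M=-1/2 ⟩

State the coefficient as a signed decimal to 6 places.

−√(2/21) ≈ -0.308607

triangle: 1!×2!×5!/9! = 240/362880
(j±m)!: 1!×2!×3!×3!×3!×4! = 10368
prefactor² = (2J+1)×Δ×N² = 384/7
  k=0: +1/(0!×1!×2!×3!×0!×2!) = 1/24
  k=1: −1/(1!×0!×1!×2!×1!×3!) = -1/12
Σ = -1/24  ⇒  CG² = 384/7×(-1/24)² = 2/21
CG = −√(2/21) = -0.308607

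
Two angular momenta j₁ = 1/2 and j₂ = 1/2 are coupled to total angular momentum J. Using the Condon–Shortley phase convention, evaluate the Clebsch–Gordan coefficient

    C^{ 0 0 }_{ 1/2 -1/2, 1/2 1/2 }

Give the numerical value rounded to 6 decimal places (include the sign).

−√(1/2) ≈ -0.707107

triangle: 1!·0!·0!/2! = 1/2
(j±m)!: 0!·1!·1!·0!·0!·0! = 1
prefactor² = (2J+1)·Δ·N² = 1/2
  k=1: −1/(1!·0!·0!·0!·0!·0!) = -1
Σ = -1  ⇒  CG² = 1/2·(-1)² = 1/2
CG = −√(1/2) = -0.707107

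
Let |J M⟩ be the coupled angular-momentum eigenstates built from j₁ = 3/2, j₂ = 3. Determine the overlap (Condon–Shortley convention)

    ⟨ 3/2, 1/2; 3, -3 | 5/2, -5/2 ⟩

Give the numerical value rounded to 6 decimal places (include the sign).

+0.731925

√[6·2!1!4!/8! · 2!1!0!6!0!5!] = √(8640/7)
  +(−1)^0/∏(0,2,1,0,0,4)! = 1/48  (running 1/48)
⟨..|..⟩ = √(8640/7)·(1/48) = +0.731925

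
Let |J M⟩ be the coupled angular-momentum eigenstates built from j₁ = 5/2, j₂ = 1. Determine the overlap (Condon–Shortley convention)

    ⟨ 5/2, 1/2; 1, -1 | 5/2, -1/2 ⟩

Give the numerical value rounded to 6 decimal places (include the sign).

j₁+j₂−J=1  J+j₁−j₂=4  J−j₁+j₂=1  j₁+j₂+J+1=7
(j₁±m₁, j₂±m₂, J±M) = (3,2,0,2,2,3)
P² = 288/35
sum k=0..0:
  [0] +1/4 = 1/4
S = 1/4
C² = P²·S² = 18/35 ; C = +0.717137

+√(18/35) ≈ +0.717137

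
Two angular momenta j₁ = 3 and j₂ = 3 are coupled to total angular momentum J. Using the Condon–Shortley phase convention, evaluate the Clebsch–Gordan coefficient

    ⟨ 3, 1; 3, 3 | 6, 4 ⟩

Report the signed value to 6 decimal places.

√[13·0!6!6!/13! · 4!2!6!0!10!2!] = √(2985984000/11)
  +(−1)^0/∏(0,0,2,6,4,0)! = 1/34560  (running 1/34560)
⟨..|..⟩ = √(2985984000/11)·(1/34560) = +0.476731

+√(5/22) = +0.476731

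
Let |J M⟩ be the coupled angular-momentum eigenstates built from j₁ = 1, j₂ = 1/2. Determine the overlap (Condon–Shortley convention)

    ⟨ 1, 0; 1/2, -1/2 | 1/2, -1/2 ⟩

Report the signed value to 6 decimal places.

+√(1/3) ≈ +0.577350

triangle: 1!·1!·0!/3! = 1/6
(j±m)!: 1!·1!·0!·1!·0!·1! = 1
prefactor² = (2J+1)·Δ·N² = 1/3
  k=0: +1/(0!·1!·1!·0!·0!·0!) = 1
Σ = 1  ⇒  CG² = 1/3·1² = 1/3
CG = +√(1/3) = +0.577350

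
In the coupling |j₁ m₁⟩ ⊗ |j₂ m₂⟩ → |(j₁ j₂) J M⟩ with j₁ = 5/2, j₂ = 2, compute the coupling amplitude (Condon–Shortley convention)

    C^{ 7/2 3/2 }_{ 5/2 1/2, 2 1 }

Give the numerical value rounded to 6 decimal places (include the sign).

-0.308607  (= −√(2/21))

j₁+j₂−J=1  J+j₁−j₂=4  J−j₁+j₂=3  j₁+j₂+J+1=9
(j₁±m₁, j₂±m₂, J±M) = (3,2,3,1,5,2)
P² = 384/7
sum k=0..1:
  [0] +1/24 = 1/24
  [1] −1/12 = -1/12
S = -1/24
C² = P²·S² = 2/21 ; C = -0.308607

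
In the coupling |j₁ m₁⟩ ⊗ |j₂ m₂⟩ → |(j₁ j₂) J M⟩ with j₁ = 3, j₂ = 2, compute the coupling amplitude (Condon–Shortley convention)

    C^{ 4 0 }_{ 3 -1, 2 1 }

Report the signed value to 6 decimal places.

−√(5/14) = -0.597614

√[9·1!5!3!/10! · 2!4!3!1!4!4!] = √(10368/35)
  +(−1)^0/∏(0,1,4,3,1,0)! = 1/144  (running 1/144)
  +(−1)^1/∏(1,0,3,2,2,1)! = -1/24  (running -5/144)
⟨..|..⟩ = √(10368/35)·(-5/144) = -0.597614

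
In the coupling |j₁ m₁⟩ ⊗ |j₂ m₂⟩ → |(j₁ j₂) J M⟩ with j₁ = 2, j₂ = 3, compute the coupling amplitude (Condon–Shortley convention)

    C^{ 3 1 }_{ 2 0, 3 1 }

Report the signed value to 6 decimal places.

-0.387298  (= −√(3/20))

j₁+j₂−J=2  J+j₁−j₂=2  J−j₁+j₂=4  j₁+j₂+J+1=9
(j₁±m₁, j₂±m₂, J±M) = (2,2,4,2,4,2)
P² = 256/15
sum k=0..2:
  [0] +1/96 = 1/96
  [1] −1/6 = -1/6
  [2] +1/16 = 1/16
S = -3/32
C² = P²·S² = 3/20 ; C = -0.387298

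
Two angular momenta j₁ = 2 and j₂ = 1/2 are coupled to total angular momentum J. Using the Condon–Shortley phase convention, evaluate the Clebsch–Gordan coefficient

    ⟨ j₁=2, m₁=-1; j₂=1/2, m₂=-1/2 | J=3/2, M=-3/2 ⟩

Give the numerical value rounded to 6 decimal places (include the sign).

+√(1/5) ≈ +0.447214

√[4·1!3!0!/5! · 1!3!0!1!0!3!] = √(36/5)
  +(−1)^0/∏(0,1,3,0,0,0)! = 1/6  (running 1/6)
⟨..|..⟩ = √(36/5)·(1/6) = +0.447214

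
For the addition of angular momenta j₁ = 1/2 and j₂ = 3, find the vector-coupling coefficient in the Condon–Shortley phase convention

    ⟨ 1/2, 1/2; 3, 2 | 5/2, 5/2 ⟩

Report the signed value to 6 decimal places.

+√(1/7) ≈ +0.377964

j₁+j₂−J=1  J+j₁−j₂=0  J−j₁+j₂=5  j₁+j₂+J+1=7
(j₁±m₁, j₂±m₂, J±M) = (1,0,5,1,5,0)
P² = 14400/7
sum k=0..0:
  [0] +1/120 = 1/120
S = 1/120
C² = P²·S² = 1/7 ; C = +0.377964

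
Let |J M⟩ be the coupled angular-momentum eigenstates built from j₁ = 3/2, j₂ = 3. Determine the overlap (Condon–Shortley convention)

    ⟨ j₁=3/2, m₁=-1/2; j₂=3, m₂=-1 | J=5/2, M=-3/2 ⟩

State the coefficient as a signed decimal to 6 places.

triangle: 2!*1!*4!/8! = 48/40320
(j±m)!: 1!*2!*2!*4!*1!*4! = 2304
prefactor² = (2J+1)*Δ*N² = 576/35
  k=1: −1/(1!*1!*1!*1!*0!*3!) = -1/6
  k=2: +1/(2!*0!*0!*0!*1!*4!) = 1/48
Σ = -7/48  ⇒  CG² = 576/35*(-7/48)² = 7/20
CG = −√(7/20) = -0.591608

−√(7/20) ≈ -0.591608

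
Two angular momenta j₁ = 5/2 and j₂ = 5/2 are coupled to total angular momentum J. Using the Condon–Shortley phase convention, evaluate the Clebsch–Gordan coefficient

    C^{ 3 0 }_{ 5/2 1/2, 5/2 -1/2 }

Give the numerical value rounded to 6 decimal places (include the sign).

−√(4/45) = -0.298142

j₁+j₂−J=2  J+j₁−j₂=3  J−j₁+j₂=3  j₁+j₂+J+1=9
(j₁±m₁, j₂±m₂, J±M) = (3,2,2,3,3,3)
P² = 36/5
sum k=0..2:
  [0] +1/8 = 1/8
  [1] −1/4 = -1/4
  [2] +1/72 = 1/72
S = -1/9
C² = P²·S² = 4/45 ; C = -0.298142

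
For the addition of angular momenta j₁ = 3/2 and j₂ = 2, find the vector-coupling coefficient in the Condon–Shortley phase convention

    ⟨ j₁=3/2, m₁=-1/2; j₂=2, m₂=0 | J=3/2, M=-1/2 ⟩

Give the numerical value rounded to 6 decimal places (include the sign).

√[4·2!1!2!/6! · 1!2!2!2!1!2!] = √(16/45)
  +(−1)^1/∏(1,1,1,1,0,1)! = -1  (running -1)
  +(−1)^2/∏(2,0,0,0,1,2)! = 1/4  (running -3/4)
⟨..|..⟩ = √(16/45)·(-3/4) = -0.447214

-0.447214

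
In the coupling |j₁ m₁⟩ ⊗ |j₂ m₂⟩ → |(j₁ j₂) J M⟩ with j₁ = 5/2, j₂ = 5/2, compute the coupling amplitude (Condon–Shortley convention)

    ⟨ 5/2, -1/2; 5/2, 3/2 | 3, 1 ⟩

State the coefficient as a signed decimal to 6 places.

√[7·2!3!3!/9! · 2!3!4!1!4!2!] = √(96/5)
  +(−1)^1/∏(1,1,2,3,1,0)! = -1/12  (running -1/12)
  +(−1)^2/∏(2,0,1,2,2,1)! = 1/8  (running 1/24)
⟨..|..⟩ = √(96/5)·(1/24) = +0.182574

+√(1/30) = +0.182574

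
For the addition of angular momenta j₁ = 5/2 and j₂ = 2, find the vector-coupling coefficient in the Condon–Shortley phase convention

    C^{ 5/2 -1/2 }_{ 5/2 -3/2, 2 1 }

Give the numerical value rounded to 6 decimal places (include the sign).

√[6·2!3!2!/8! · 1!4!3!1!2!3!] = √(216/35)
  +(−1)^1/∏(1,1,3,2,0,0)! = -1/12  (running -1/12)
  +(−1)^2/∏(2,0,2,1,1,1)! = 1/4  (running 1/6)
⟨..|..⟩ = √(216/35)·(1/6) = +0.414039

+√(6/35) ≈ +0.414039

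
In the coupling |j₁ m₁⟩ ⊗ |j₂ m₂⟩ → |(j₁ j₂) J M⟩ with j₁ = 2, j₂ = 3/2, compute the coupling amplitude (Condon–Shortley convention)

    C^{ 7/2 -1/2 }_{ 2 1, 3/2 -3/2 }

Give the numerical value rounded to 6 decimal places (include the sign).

triangle: 0!*4!*3!/8! = 144/40320
(j±m)!: 3!*1!*0!*3!*3!*4! = 5184
prefactor² = (2J+1)*Δ*N² = 5184/35
  k=0: +1/(0!*0!*1!*0!*3!*3!) = 1/36
Σ = 1/36  ⇒  CG² = 5184/35*1/36² = 4/35
CG = +√(4/35) = +0.338062

+√(4/35) = +0.338062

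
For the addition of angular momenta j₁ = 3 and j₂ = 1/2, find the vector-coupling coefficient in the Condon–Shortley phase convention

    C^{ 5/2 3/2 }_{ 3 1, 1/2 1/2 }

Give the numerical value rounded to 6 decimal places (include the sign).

−√(2/7) ≈ -0.534522

triangle: 1!×5!×0!/7! = 120/5040
(j±m)!: 4!×2!×1!×0!×4!×1! = 1152
prefactor² = (2J+1)×Δ×N² = 1152/7
  k=1: −1/(1!×0!×1!×0!×4!×0!) = -1/24
Σ = -1/24  ⇒  CG² = 1152/7×(-1/24)² = 2/7
CG = −√(2/7) = -0.534522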